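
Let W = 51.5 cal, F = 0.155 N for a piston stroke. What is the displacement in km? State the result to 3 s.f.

1.39 km

Solving W = F·d for d: d = W/F.
W = 51.5 cal = 215.5 J; F = 0.155 N.
d = 1390 m
1390 m × (1 km / 1000 m) = 1.390 km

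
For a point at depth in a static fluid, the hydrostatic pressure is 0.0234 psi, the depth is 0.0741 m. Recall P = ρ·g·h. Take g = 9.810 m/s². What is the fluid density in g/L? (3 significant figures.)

222 g/L

Rearranging P = ρ·g·h for ρ: ρ = P/(g·h).
P = 0.0234 psi = 161.3 Pa; h = 0.0741 m; g = 9.810 m/s².
ρ = 221.9 kg/m³
Since 1 g/L = 1 kg/m³, 221.9 g/L.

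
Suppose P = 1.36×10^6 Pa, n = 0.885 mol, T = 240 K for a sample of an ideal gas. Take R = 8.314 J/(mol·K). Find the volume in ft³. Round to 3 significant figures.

From the ideal-gas law: V = nRT/P.
P = 1.36×10^6 Pa; n = 0.885 mol; T = 240 K; R = 8.314 J/(mol·K).
V = 0.001298 m³
0.001298 m³ × (1 ft³ / 0.02832 m³) = 0.04585 ft³

0.0459 ft³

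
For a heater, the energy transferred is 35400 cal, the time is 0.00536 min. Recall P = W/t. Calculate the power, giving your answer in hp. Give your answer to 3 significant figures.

618 hp

Directly: P = W/t.
W = 35400 cal = 1.481×10^5 J; t = 0.00536 min = 0.3216 s.
P = 4.606×10^5 W
4.606×10^5 W × (1 hp / 745.7 W) = 617.6 hp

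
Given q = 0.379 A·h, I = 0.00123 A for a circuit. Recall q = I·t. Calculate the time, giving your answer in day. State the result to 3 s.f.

12.8 day

Rearranging: t = q/I.
q = 0.379 A·h = 1364 C; I = 0.00123 A.
t = 1.109×10^6 s
1.109×10^6 s × (1 day / 86400 s) = 12.84 day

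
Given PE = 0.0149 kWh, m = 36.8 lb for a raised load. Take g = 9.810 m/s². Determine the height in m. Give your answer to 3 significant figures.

328 m

Solving PE = m·g·h for h: h = PE/(m·g).
PE = 0.0149 kWh = 53640 J; m = 36.8 lb = 16.69 kg; g = 9.810 m/s².
h = 327.6 m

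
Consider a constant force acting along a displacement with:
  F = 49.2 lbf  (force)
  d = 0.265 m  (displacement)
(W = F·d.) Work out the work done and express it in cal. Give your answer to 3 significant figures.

Directly: W = F·d.
F = 49.2 lbf = 218.9 N; d = 0.265 m.
W = 58.00 J  (the unit combination reduces to kg·m²/s² = J)
58.00 J × (1 cal / 4.184 J) = 13.86 cal

13.9 cal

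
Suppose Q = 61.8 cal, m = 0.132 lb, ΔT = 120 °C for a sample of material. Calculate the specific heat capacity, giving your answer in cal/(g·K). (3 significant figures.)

Rearranging: c = Q/(m·ΔT).
Q = 61.8 cal = 258.6 J; m = 0.132 lb = 0.05987 kg; ΔT = 120 °C = 120.0 K.
c = 35.99 J/(kg·K)
35.99 J/(kg·K) × (1 cal/(g·K) / 4184 J/(kg·K)) = 0.008601 cal/(g·K)

0.00860 cal/(g·K)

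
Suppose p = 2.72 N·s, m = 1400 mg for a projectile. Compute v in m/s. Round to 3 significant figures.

Rearranging: v = p/m.
p = 2.72 N·s = 2.720 kg·m/s; m = 1400 mg = 0.001400 kg.
v = 1943 m/s

1940 m/s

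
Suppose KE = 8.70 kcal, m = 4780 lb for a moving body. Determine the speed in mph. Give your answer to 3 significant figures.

Solving KE = ½mv² for v: v = √(2·KE/m).
KE = 8.70 kcal = 36401 J; m = 4780 lb = 2168 kg.
v = 5.795 m/s
5.795 m/s × (1 mph / 0.4470 m/s) = 12.96 mph

13.0 mph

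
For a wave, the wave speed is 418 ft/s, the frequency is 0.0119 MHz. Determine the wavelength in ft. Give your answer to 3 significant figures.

Rearranging v = f·λ for λ: λ = v/f.
v = 418 ft/s = 127.4 m/s; f = 0.0119 MHz = 11900 Hz.
λ = 0.01071 m
0.01071 m × (1 ft / 0.3048 m) = 0.03513 ft

0.0351 ft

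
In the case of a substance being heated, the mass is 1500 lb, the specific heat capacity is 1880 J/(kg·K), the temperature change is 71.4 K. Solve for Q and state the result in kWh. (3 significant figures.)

Directly: Q = mcΔT.
m = 1500 lb = 680.4 kg; c = 1880 J/(kg·K); ΔT = 71.4 K.
Q = 9.133×10^7 J
9.133×10^7 J × (1 kWh / 3.600×10^6 J) = 25.37 kWh

25.4 kWh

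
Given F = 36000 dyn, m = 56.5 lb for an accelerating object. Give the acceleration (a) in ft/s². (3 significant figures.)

0.0461 ft/s²

From Newton's second law: a = F/m.
F = 36000 dyn = 0.3600 N; m = 56.5 lb = 25.63 kg.
a = 0.01405 m/s²
0.01405 m/s² × (1 ft/s² / 0.3048 m/s²) = 0.04609 ft/s²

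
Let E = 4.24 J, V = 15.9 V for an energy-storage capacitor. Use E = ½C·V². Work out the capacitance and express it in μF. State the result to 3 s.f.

33500 μF

Rearranging E = ½C·V² for C: C = 2E/V².
E = 4.24 J; V = 15.9 V.
C = 0.03354 F
0.03354 F × (1 μF / 1.000×10^-6 F) = 33543 μF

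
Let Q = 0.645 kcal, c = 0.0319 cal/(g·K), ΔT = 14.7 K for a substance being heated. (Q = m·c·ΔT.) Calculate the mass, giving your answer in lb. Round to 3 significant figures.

3.03 lb

Solving Q = m·c·ΔT for m: m = Q/(c·ΔT).
Q = 0.645 kcal = 2699 J; c = 0.0319 cal/(g·K) = 133.5 J/(kg·K); ΔT = 14.7 K.
m = 1.375 kg
1.375 kg × (1 lb / 0.4536 kg) = 3.032 lb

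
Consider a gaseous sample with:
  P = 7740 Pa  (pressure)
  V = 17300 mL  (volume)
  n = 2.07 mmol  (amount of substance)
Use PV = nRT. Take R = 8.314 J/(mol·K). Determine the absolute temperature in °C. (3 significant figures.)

Rearranging: T = PV/(nR).
P = 7740 Pa; V = 17300 mL = 0.01730 m³; n = 2.07 mmol = 0.002070 mol; R = 8.314 J/(mol·K).
T = 7780 K
7780 K − 273.15 = 7507 °C

7510 °C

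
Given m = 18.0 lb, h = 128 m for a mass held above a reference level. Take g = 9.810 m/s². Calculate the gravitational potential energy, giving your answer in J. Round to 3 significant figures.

PE is given directly by: PE = mgh.
m = 18.0 lb = 8.165 kg; h = 128 m; g = 9.810 m/s².
PE = 10252 J  (the unit combination reduces to kg·m²/s² = J)

10300 J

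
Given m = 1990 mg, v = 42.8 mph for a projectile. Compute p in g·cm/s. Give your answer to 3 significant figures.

3810 g·cm/s

p is given directly by: p = mv.
m = 1990 mg = 0.001990 kg; v = 42.8 mph = 19.13 m/s.
p = 0.03808 kg·m/s
0.03808 kg·m/s × (1 g·cm/s / 1.000×10^-5 kg·m/s) = 3808 g·cm/s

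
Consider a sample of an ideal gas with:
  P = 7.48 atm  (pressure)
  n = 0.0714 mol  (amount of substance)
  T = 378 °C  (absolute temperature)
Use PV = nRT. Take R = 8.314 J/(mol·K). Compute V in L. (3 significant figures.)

Solving PV = nRT for V: V = nRT/P.
P = 7.48 atm = 7.579×10^5 Pa; n = 0.0714 mol; T = 378 °C = 651.1 K; R = 8.314 J/(mol·K).
V = 5.100×10^-4 m³
5.100×10^-4 m³ × (1 L / 0.001000 m³) = 0.5100 L

0.510 L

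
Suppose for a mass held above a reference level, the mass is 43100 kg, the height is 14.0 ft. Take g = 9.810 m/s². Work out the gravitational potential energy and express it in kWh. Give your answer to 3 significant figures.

0.501 kWh

PE is given directly by: PE = mgh.
m = 43100 kg; h = 14.0 ft = 4.267 m; g = 9.810 m/s².
PE = 1.804×10^6 J  (the unit combination reduces to kg·m²/s² = J)
1.804×10^6 J × (1 kWh / 3.600×10^6 J) = 0.5012 kWh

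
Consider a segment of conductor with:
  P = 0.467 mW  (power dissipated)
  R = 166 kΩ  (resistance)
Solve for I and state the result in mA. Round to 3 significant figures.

Rearranging: I = √(P/R).
P = 0.467 mW = 4.670×10^-4 W; R = 166 kΩ = 1.660×10^5 Ω.
I = 5.304×10^-5 A
5.304×10^-5 A × (1 mA / 0.001000 A) = 0.05304 mA

0.0530 mA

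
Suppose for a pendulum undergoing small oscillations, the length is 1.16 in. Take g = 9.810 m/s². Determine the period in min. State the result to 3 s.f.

T is given directly by: T = 2π√(L/g).
L = 1.16 in = 0.02946 m; g = 9.810 m/s².
T = 0.3443 s
0.3443 s × (1 min / 60.00 s) = 0.005739 min

0.00574 min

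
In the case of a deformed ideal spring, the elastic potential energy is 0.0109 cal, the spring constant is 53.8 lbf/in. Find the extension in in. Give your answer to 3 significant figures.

Solving U = ½k·x² for x: x = √(2U/k).
U = 0.0109 cal = 0.04561 J; k = 53.8 lbf/in = 9422 N/m.
x = 0.003111 m
0.003111 m × (1 in / 0.02540 m) = 0.1225 in

0.122 in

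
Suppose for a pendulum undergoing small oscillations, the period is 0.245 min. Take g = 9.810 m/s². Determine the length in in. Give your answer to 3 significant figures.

Solving T = 2π√(L/g) for L: L = g·(T/2π)².
T = 0.245 min = 14.70 s; g = 9.810 m/s².
L = 53.70 m
53.70 m × (1 in / 0.02540 m) = 2114 in

2110 in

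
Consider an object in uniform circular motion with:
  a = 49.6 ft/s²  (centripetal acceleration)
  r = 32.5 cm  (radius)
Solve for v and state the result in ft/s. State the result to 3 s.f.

7.27 ft/s

Rearranging a = v²/r for v: v = √(a·r).
a = 49.6 ft/s² = 15.12 m/s²; r = 32.5 cm = 0.3250 m.
v = 2.217 m/s
2.217 m/s × (1 ft/s / 0.3048 m/s) = 7.272 ft/s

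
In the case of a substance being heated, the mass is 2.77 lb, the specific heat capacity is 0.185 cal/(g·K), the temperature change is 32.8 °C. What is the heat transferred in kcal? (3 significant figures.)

7.62 kcal

Q is given directly by: Q = mcΔT.
m = 2.77 lb = 1.256 kg; c = 0.185 cal/(g·K) = 774.0 J/(kg·K); ΔT = 32.8 °C = 32.80 K.
Q = 31899 J
31899 J × (1 kcal / 4184 J) = 7.624 kcal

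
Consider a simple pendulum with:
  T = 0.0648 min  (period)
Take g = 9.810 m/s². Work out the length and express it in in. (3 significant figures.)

148 in

Solving T = 2π√(L/g) for L: L = g·(T/2π)².
T = 0.0648 min = 3.888 s; g = 9.810 m/s².
L = 3.756 m
3.756 m × (1 in / 0.02540 m) = 147.9 in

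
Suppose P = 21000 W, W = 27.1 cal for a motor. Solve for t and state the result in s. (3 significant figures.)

Rearranging: t = W/P.
P = 21000 W; W = 27.1 cal = 113.4 J.
t = 0.005399 s

0.00540 s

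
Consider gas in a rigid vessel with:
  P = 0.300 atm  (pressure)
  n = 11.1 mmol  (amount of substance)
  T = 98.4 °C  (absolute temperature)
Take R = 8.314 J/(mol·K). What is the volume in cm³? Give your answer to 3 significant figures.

Rearranging: V = nRT/P.
P = 0.300 atm = 30398 Pa; n = 11.1 mmol = 0.01110 mol; T = 98.4 °C = 371.5 K; R = 8.314 J/(mol·K).
V = 0.001128 m³
0.001128 m³ × (1 cm³ / 1.000×10^-6 m³) = 1128 cm³

1130 cm³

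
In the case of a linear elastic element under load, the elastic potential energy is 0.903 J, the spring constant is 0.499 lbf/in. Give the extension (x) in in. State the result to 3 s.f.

5.66 in

Solving U = ½k·x² for x: x = √(2U/k).
U = 0.903 J; k = 0.499 lbf/in = 87.39 N/m.
x = 0.1438 m
0.1438 m × (1 in / 0.02540 m) = 5.660 in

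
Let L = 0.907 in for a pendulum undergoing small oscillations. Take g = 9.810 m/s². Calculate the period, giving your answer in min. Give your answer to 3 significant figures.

0.00507 min

T is given directly by: T = 2π√(L/g).
L = 0.907 in = 0.02304 m; g = 9.810 m/s².
T = 0.3045 s
0.3045 s × (1 min / 60.00 s) = 0.005075 min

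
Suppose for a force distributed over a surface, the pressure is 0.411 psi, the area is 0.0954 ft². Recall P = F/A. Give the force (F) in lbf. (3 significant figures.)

Solving P = F/A for F: F = P·A.
P = 0.411 psi = 2834 Pa; A = 0.0954 ft² = 0.008863 m².
F = 25.12 N  (the unit combination reduces to kg·m/s² = N)
25.12 N × (1 lbf / 4.448 N) = 5.646 lbf

5.65 lbf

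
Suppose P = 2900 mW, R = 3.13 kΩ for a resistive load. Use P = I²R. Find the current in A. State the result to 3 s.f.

0.0304 A

Rearranging: I = √(P/R).
P = 2900 mW = 2.900 W; R = 3.13 kΩ = 3130 Ω.
I = 0.03044 A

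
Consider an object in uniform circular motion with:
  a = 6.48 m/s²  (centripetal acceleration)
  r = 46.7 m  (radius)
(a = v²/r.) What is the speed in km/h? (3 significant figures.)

62.6 km/h

Solving a = v²/r for v: v = √(a·r).
a = 6.48 m/s²; r = 46.7 m.
v = 17.40 m/s
17.40 m/s × (1 km/h / 0.2778 m/s) = 62.63 km/h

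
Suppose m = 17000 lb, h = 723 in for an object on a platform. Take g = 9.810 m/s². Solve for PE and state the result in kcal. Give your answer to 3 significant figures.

PE is given directly by: PE = mgh.
m = 17000 lb = 7711 kg; h = 723 in = 18.36 m; g = 9.810 m/s².
PE = 1.389×10^6 J  (the unit combination reduces to kg·m²/s² = J)
1.389×10^6 J × (1 kcal / 4184 J) = 332.0 kcal

332 kcal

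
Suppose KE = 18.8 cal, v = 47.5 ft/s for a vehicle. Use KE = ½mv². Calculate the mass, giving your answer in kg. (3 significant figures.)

0.751 kg

Rearranging: m = 2·KE/v².
KE = 18.8 cal = 78.66 J; v = 47.5 ft/s = 14.48 m/s.
m = 0.7505 kg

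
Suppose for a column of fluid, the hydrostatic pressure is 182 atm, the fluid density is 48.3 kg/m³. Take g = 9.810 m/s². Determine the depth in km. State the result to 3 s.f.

38.9 km

Rearranging: h = P/(ρ·g).
P = 182 atm = 1.844×10^7 Pa; ρ = 48.3 kg/m³; g = 9.810 m/s².
h = 38920 m
38920 m × (1 km / 1000 m) = 38.92 km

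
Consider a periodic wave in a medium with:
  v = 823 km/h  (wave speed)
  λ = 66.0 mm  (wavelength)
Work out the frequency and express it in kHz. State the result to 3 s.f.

3.46 kHz

Rearranging: f = v/λ.
v = 823 km/h = 228.6 m/s; λ = 66.0 mm = 0.06600 m.
f = 3464 Hz
3464 Hz × (1 kHz / 1000 Hz) = 3.464 kHz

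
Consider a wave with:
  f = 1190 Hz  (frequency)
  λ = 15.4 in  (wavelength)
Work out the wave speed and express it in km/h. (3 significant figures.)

1680 km/h

v is given directly by: v = fλ.
f = 1190 Hz; λ = 15.4 in = 0.3912 m.
v = 465.5 m/s
465.5 m/s × (1 km/h / 0.2778 m/s) = 1676 km/h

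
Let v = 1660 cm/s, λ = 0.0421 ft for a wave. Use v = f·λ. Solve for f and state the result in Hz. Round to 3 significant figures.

1290 Hz

Rearranging v = f·λ for f: f = v/λ.
v = 1660 cm/s = 16.60 m/s; λ = 0.0421 ft = 0.01283 m.
f = 1294 Hz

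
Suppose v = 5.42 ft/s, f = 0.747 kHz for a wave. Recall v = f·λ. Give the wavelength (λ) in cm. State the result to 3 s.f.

Rearranging v = f·λ for λ: λ = v/f.
v = 5.42 ft/s = 1.652 m/s; f = 0.747 kHz = 747.0 Hz.
λ = 0.002212 m
0.002212 m × (1 cm / 0.01000 m) = 0.2212 cm

0.221 cm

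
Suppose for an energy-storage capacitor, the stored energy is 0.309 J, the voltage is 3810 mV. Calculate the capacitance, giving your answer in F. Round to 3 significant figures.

0.0426 F

Solving E = ½C·V² for C: C = 2E/V².
E = 0.309 J; V = 3810 mV = 3.810 V.
C = 0.04257 F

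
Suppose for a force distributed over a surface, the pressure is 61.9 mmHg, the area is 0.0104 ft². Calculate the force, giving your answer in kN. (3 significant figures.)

0.00797 kN

Rearranging P = F/A for F: F = P·A.
P = 61.9 mmHg = 8253 Pa; A = 0.0104 ft² = 9.662×10^-4 m².
F = 7.974 N  (the unit combination reduces to kg·m/s² = N)
7.974 N × (1 kN / 1000 N) = 0.007974 kN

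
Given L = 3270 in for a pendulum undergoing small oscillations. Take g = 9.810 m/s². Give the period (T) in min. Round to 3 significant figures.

0.305 min

T is given directly by: T = 2π√(L/g).
L = 3270 in = 83.06 m; g = 9.810 m/s².
T = 18.28 s
18.28 s × (1 min / 60.00 s) = 0.3047 min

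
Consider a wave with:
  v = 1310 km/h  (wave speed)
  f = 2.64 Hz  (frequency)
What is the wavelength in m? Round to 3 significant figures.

138 m

Rearranging: λ = v/f.
v = 1310 km/h = 363.9 m/s; f = 2.64 Hz.
λ = 137.8 m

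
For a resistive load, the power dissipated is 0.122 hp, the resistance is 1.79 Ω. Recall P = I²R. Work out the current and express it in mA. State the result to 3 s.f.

7130 mA

Rearranging: I = √(P/R).
P = 0.122 hp = 90.98 W; R = 1.79 Ω.
I = 7.129 A
7.129 A × (1 mA / 0.001000 A) = 7129 mA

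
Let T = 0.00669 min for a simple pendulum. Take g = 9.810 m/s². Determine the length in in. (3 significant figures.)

Rearranging T = 2π√(L/g) for L: L = g·(T/2π)².
T = 0.00669 min = 0.4014 s; g = 9.810 m/s².
L = 0.04004 m
0.04004 m × (1 in / 0.02540 m) = 1.576 in

1.58 in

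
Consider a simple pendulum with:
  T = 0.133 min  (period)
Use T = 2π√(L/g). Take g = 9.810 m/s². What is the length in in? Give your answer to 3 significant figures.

623 in

Rearranging T = 2π√(L/g) for L: L = g·(T/2π)².
T = 0.133 min = 7.980 s; g = 9.810 m/s².
L = 15.82 m
15.82 m × (1 in / 0.02540 m) = 623.0 in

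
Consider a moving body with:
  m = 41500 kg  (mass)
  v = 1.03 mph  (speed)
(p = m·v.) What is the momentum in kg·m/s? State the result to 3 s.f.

Directly: p = mv.
m = 41500 kg; v = 1.03 mph = 0.4605 m/s.
p = 19109 kg·m/s

19100 kg·m/s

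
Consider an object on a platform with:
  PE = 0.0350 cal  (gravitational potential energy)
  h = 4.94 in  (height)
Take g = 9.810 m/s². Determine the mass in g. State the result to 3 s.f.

Rearranging PE = m·g·h for m: m = PE/(g·h).
PE = 0.0350 cal = 0.1464 J; h = 4.94 in = 0.1255 m; g = 9.810 m/s².
m = 0.1190 kg
0.1190 kg × (1 g / 0.001000 kg) = 119.0 g

119 g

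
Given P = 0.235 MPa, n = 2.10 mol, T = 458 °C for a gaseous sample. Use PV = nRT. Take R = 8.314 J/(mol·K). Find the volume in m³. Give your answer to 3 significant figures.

0.0543 m³

Rearranging: V = nRT/P.
P = 0.235 MPa = 2.350×10^5 Pa; n = 2.10 mol; T = 458 °C = 731.1 K; R = 8.314 J/(mol·K).
V = 0.05432 m³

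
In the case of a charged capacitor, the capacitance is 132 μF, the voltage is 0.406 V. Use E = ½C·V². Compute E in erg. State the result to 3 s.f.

E is given directly by: E = ½CV².
C = 132 μF = 1.320×10^-4 F; V = 0.406 V.
E = 1.088×10^-5 J  (the unit combination reduces to kg·m²/s² = J)
1.088×10^-5 J × (1 erg / 1.000×10^-7 J) = 108.8 erg

109 erg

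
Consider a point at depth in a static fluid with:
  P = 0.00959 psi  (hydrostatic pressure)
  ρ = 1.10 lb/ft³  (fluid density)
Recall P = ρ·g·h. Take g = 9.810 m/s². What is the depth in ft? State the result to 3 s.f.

Rearranging: h = P/(ρ·g).
P = 0.00959 psi = 66.12 Pa; ρ = 1.10 lb/ft³ = 17.62 kg/m³; g = 9.810 m/s².
h = 0.3825 m
0.3825 m × (1 ft / 0.3048 m) = 1.255 ft

1.25 ft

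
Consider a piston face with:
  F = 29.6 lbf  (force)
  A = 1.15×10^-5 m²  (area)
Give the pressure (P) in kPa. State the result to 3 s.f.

11400 kPa

P is given directly by: P = F/A.
F = 29.6 lbf = 131.7 N; A = 1.15×10^-5 m².
P = 1.145×10^7 Pa
1.145×10^7 Pa × (1 kPa / 1000 Pa) = 11449 kPa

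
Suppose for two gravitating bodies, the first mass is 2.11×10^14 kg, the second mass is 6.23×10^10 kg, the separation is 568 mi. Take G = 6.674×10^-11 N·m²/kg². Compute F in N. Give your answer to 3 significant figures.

F is given directly by: F = Gm₁m₂/r².
m₁ = 2.11×10^14 kg; m₂ = 6.23×10^10 kg; r = 568 mi = 9.141×10^5 m; G = 6.674×10^-11 N·m²/kg².
F = 1050 N

1050 N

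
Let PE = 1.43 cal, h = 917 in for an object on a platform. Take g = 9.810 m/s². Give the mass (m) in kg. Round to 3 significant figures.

0.0262 kg

Rearranging PE = m·g·h for m: m = PE/(g·h).
PE = 1.43 cal = 5.983 J; h = 917 in = 23.29 m; g = 9.810 m/s².
m = 0.02619 kg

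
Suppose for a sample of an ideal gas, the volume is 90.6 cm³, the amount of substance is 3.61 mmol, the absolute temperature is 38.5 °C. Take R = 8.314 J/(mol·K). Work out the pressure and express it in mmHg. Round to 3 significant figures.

774 mmHg

From the ideal-gas law: P = nRT/V.
V = 90.6 cm³ = 9.060×10^-5 m³; n = 3.61 mmol = 0.003610 mol; T = 38.5 °C = 311.6 K; R = 8.314 J/(mol·K).
P = 1.032×10^5 Pa
1.032×10^5 Pa × (1 mmHg / 133.3 Pa) = 774.4 mmHg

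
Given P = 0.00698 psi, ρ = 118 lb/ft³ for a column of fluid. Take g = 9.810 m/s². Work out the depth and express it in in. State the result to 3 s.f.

Solving P = ρ·g·h for h: h = P/(ρ·g).
P = 0.00698 psi = 48.13 Pa; ρ = 118 lb/ft³ = 1890 kg/m³; g = 9.810 m/s².
h = 0.002595 m
0.002595 m × (1 in / 0.02540 m) = 0.1022 in

0.102 in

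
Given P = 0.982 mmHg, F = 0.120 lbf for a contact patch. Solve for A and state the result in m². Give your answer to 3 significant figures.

0.00408 m²

Solving P = F/A for A: A = F/P.
P = 0.982 mmHg = 130.9 Pa; F = 0.120 lbf = 0.5338 N.
A = 0.004077 m²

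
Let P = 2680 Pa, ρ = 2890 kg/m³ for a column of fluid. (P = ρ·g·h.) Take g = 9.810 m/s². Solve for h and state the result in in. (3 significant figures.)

Rearranging P = ρ·g·h for h: h = P/(ρ·g).
P = 2680 Pa; ρ = 2890 kg/m³; g = 9.810 m/s².
h = 0.09453 m
0.09453 m × (1 in / 0.02540 m) = 3.722 in

3.72 in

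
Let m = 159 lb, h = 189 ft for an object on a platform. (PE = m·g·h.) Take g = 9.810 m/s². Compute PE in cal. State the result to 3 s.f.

Directly: PE = mgh.
m = 159 lb = 72.12 kg; h = 189 ft = 57.61 m; g = 9.810 m/s².
PE = 40758 J
40758 J × (1 cal / 4.184 J) = 9741 cal

9740 cal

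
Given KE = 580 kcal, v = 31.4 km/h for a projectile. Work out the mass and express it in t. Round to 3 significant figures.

63.8 t

Solving KE = ½mv² for m: m = 2·KE/v².
KE = 580 kcal = 2.427×10^6 J; v = 31.4 km/h = 8.722 m/s.
m = 63796 kg
63796 kg × (1 t / 1000 kg) = 63.80 t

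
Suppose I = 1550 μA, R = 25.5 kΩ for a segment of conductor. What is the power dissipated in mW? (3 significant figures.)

P is given directly by: P = I²R.
I = 1550 μA = 0.001550 A; R = 25.5 kΩ = 25500 Ω.
P = 0.06126 W
0.06126 W × (1 mW / 0.001000 W) = 61.26 mW

61.3 mW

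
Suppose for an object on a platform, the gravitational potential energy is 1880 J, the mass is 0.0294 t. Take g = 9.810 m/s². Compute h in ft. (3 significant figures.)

21.4 ft

Solving PE = m·g·h for h: h = PE/(m·g).
PE = 1880 J; m = 0.0294 t = 29.40 kg; g = 9.810 m/s².
h = 6.518 m
6.518 m × (1 ft / 0.3048 m) = 21.39 ft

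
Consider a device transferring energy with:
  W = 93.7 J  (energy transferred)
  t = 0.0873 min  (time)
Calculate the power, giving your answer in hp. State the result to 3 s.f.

Directly: P = W/t.
W = 93.7 J; t = 0.0873 min = 5.238 s.
P = 17.89 W  (the unit combination reduces to kg·m²/s³ = W)
17.89 W × (1 hp / 745.7 W) = 0.02399 hp

0.0240 hp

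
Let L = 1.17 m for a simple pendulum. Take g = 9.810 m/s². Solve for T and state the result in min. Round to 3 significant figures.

Directly: T = 2π√(L/g).
L = 1.17 m; g = 9.810 m/s².
T = 2.170 s
2.170 s × (1 min / 60.00 s) = 0.03616 min

0.0362 min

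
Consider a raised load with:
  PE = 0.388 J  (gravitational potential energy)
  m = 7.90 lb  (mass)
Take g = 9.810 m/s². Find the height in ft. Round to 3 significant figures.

Rearranging: h = PE/(m·g).
PE = 0.388 J; m = 7.90 lb = 3.583 kg; g = 9.810 m/s².
h = 0.01104 m
0.01104 m × (1 ft / 0.3048 m) = 0.03621 ft

0.0362 ft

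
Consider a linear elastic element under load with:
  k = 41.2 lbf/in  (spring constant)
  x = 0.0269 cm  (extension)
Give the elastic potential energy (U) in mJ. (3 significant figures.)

Directly: U = ½kx².
k = 41.2 lbf/in = 7215 N/m; x = 0.0269 cm = 2.690×10^-4 m.
U = 2.611×10^-4 J  (the unit combination reduces to kg·m²/s² = J)
2.611×10^-4 J × (1 mJ / 0.001000 J) = 0.2611 mJ

0.261 mJ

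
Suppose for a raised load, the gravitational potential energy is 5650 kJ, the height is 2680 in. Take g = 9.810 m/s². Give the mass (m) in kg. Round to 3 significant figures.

8460 kg

Rearranging: m = PE/(g·h).
PE = 5650 kJ = 5.650×10^6 J; h = 2680 in = 68.07 m; g = 9.810 m/s².
m = 8461 kg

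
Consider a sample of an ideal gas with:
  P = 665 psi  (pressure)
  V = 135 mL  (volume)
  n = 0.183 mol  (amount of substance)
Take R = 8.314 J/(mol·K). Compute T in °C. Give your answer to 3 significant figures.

134 °C

Solving PV = nRT for T: T = PV/(nR).
P = 665 psi = 4.585×10^6 Pa; V = 135 mL = 1.350×10^-4 m³; n = 0.183 mol; R = 8.314 J/(mol·K).
T = 406.8 K
406.8 K − 273.15 = 133.7 °C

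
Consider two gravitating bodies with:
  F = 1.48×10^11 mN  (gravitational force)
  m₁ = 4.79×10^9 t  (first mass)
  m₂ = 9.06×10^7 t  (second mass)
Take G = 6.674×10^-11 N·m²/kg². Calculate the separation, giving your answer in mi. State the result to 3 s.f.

Rearranging F = G·m₁·m₂/r² for r: r = √(G·m₁m₂/F).
F = 1.48×10^11 mN = 1.480×10^8 N; m₁ = 4.79×10^9 t = 4.790×10^12 kg; m₂ = 9.06×10^7 t = 9.060×10^10 kg; G = 6.674×10^-11 N·m²/kg².
r = 442.4 m
442.4 m × (1 mi / 1609 m) = 0.2749 mi

0.275 mi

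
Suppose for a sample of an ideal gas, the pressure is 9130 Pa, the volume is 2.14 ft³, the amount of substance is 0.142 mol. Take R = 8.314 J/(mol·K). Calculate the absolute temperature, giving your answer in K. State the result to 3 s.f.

469 K

From the ideal-gas law: T = PV/(nR).
P = 9130 Pa; V = 2.14 ft³ = 0.06060 m³; n = 0.142 mol; R = 8.314 J/(mol·K).
T = 468.6 K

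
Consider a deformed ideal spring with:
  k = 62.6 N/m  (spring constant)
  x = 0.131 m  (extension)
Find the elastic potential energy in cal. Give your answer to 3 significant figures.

0.128 cal

Directly: U = ½kx².
k = 62.6 N/m; x = 0.131 m.
U = 0.5371 J  (the unit combination reduces to kg·m²/s² = J)
0.5371 J × (1 cal / 4.184 J) = 0.1284 cal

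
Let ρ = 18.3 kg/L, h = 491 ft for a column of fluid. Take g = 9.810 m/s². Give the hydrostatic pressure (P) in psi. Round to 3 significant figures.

P is given directly by: P = ρgh.
ρ = 18.3 kg/L = 18300 kg/m³; h = 491 ft = 149.7 m; g = 9.810 m/s².
P = 2.687×10^7 Pa  (the unit combination reduces to kg/(m·s²) = Pa)
2.687×10^7 Pa × (1 psi / 6895 Pa) = 3897 psi

3900 psi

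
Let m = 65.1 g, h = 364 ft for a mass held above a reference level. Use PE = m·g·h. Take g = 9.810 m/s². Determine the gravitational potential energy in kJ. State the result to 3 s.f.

0.0709 kJ

PE is given directly by: PE = mgh.
m = 65.1 g = 0.06510 kg; h = 364 ft = 110.9 m; g = 9.810 m/s².
PE = 70.85 J  (the unit combination reduces to kg·m²/s² = J)
70.85 J × (1 kJ / 1000 J) = 0.07085 kJ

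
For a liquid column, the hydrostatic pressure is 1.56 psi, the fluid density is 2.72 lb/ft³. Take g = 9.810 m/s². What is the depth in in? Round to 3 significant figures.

991 in

Rearranging: h = P/(ρ·g).
P = 1.56 psi = 10756 Pa; ρ = 2.72 lb/ft³ = 43.57 kg/m³; g = 9.810 m/s².
h = 25.16 m
25.16 m × (1 in / 0.02540 m) = 990.7 in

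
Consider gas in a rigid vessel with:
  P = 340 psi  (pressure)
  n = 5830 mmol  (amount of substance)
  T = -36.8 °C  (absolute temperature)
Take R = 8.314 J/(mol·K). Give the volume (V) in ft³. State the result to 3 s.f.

0.173 ft³

From the ideal-gas law: V = nRT/P.
P = 340 psi = 2.344×10^6 Pa; n = 5830 mmol = 5.830 mol; T = -36.8 °C = 236.3 K; R = 8.314 J/(mol·K).
V = 0.004887 m³
0.004887 m³ × (1 ft³ / 0.02832 m³) = 0.1726 ft³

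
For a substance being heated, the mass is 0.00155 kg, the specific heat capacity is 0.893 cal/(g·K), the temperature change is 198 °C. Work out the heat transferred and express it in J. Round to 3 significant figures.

1150 J

Directly: Q = mcΔT.
m = 0.00155 kg; c = 0.893 cal/(g·K) = 3736 J/(kg·K); ΔT = 198 °C = 198.0 K.
Q = 1147 J  (the unit combination reduces to kg·m²/s² = J)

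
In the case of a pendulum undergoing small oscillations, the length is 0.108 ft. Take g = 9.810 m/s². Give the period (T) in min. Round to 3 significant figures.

0.00607 min

Directly: T = 2π√(L/g).
L = 0.108 ft = 0.03292 m; g = 9.810 m/s².
T = 0.3640 s
0.3640 s × (1 min / 60.00 s) = 0.006066 min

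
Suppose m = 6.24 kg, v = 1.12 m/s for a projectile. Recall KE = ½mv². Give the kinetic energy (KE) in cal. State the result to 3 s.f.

KE is given directly by: KE = ½mv².
m = 6.24 kg; v = 1.12 m/s.
KE = 3.914 J
3.914 J × (1 cal / 4.184 J) = 0.9354 cal

0.935 cal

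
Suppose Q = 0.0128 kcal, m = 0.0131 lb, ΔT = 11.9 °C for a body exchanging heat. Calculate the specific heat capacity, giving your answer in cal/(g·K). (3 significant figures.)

Rearranging: c = Q/(m·ΔT).
Q = 0.0128 kcal = 53.56 J; m = 0.0131 lb = 0.005942 kg; ΔT = 11.9 °C = 11.90 K.
c = 757.4 J/(kg·K)
757.4 J/(kg·K) × (1 cal/(g·K) / 4184 J/(kg·K)) = 0.1810 cal/(g·K)

0.181 cal/(g·K)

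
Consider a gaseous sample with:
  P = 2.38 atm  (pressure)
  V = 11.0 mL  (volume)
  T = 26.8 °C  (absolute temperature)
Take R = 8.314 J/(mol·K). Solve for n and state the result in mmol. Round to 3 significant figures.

From the ideal-gas law: n = PV/(RT).
P = 2.38 atm = 2.412×10^5 Pa; V = 11.0 mL = 1.100×10^-5 m³; T = 26.8 °C = 299.9 K; R = 8.314 J/(mol·K).
n = 0.001064 mol
0.001064 mol × (1 mmol / 0.001000 mol) = 1.064 mmol

1.06 mmol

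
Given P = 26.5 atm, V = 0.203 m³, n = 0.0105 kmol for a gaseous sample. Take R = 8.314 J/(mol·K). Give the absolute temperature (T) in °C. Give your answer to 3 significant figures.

5970 °C

Rearranging: T = PV/(nR).
P = 26.5 atm = 2.685×10^6 Pa; V = 0.203 m³; n = 0.0105 kmol = 10.50 mol; R = 8.314 J/(mol·K).
T = 6244 K
6244 K − 273.15 = 5971 °C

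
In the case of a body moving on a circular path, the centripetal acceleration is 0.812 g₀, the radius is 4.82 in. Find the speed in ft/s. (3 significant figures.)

3.24 ft/s

Solving a = v²/r for v: v = √(a·r).
a = 0.812 g₀ = 7.963 m/s²; r = 4.82 in = 0.1224 m.
v = 0.9874 m/s
0.9874 m/s × (1 ft/s / 0.3048 m/s) = 3.239 ft/s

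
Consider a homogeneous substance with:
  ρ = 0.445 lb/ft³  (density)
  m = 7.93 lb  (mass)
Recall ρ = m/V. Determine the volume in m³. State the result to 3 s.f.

Rearranging ρ = m/V for V: V = m/ρ.
ρ = 0.445 lb/ft³ = 7.128 kg/m³; m = 7.93 lb = 3.597 kg.
V = 0.5046 m³

0.505 m³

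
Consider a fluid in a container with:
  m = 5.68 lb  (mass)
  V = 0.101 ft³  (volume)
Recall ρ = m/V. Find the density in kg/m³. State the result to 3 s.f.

Directly: ρ = m/V.
m = 5.68 lb = 2.576 kg; V = 0.101 ft³ = 0.002860 m³.
ρ = 900.8 kg/m³

901 kg/m³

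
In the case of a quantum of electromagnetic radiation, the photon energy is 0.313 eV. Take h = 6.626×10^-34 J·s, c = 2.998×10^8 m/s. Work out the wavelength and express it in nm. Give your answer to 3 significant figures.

3960 nm

Rearranging E = h·c/λ for λ: λ = hc/E.
E = 0.313 eV = 5.015×10^-20 J; h = 6.626×10^-34 J·s; c = 2.998×10^8 m/s.
λ = 3.961×10^-6 m
3.961×10^-6 m × (1 nm / 1.000×10^-9 m) = 3961 nm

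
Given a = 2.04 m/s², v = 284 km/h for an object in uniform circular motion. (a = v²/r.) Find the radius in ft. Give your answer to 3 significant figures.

10000 ft

Solving a = v²/r for r: r = v²/a.
a = 2.04 m/s²; v = 284 km/h = 78.89 m/s.
r = 3051 m
3051 m × (1 ft / 0.3048 m) = 10009 ft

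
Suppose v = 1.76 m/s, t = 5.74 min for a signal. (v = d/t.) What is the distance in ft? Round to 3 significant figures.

1990 ft

Solving v = d/t for d: d = v·t.
v = 1.76 m/s; t = 5.74 min = 344.4 s.
d = 606.1 m
606.1 m × (1 ft / 0.3048 m) = 1989 ft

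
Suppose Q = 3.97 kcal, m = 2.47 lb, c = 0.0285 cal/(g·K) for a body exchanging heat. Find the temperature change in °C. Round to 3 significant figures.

Solving Q = m·c·ΔT for ΔT: ΔT = Q/(m·c).
Q = 3.97 kcal = 16610 J; m = 2.47 lb = 1.120 kg; c = 0.0285 cal/(g·K) = 119.2 J/(kg·K).
ΔT = 124.3 K
Since 1 °C = 1 K, 124.3 °C.

124 °C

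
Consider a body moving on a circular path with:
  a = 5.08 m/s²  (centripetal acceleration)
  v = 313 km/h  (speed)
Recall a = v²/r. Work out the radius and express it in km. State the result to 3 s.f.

1.49 km

Rearranging a = v²/r for r: r = v²/a.
a = 5.08 m/s²; v = 313 km/h = 86.94 m/s.
r = 1488 m
1488 m × (1 km / 1000 m) = 1.488 km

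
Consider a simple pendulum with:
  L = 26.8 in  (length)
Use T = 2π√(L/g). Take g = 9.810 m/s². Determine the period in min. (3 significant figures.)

Directly: T = 2π√(L/g).
L = 26.8 in = 0.6807 m; g = 9.810 m/s².
T = 1.655 s
1.655 s × (1 min / 60.00 s) = 0.02759 min

0.0276 min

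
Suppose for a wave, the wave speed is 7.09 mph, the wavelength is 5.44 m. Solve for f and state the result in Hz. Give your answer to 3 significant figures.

0.583 Hz

Rearranging v = f·λ for f: f = v/λ.
v = 7.09 mph = 3.170 m/s; λ = 5.44 m.
f = 0.5826 Hz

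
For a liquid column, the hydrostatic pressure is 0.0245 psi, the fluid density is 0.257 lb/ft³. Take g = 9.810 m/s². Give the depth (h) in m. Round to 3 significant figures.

Rearranging P = ρ·g·h for h: h = P/(ρ·g).
P = 0.0245 psi = 168.9 Pa; ρ = 0.257 lb/ft³ = 4.117 kg/m³; g = 9.810 m/s².
h = 4.183 m

4.18 m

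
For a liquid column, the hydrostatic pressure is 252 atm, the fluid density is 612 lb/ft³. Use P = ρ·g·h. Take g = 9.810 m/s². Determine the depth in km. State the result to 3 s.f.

0.266 km

Rearranging: h = P/(ρ·g).
P = 252 atm = 2.553×10^7 Pa; ρ = 612 lb/ft³ = 9803 kg/m³; g = 9.810 m/s².
h = 265.5 m
265.5 m × (1 km / 1000 m) = 0.2655 km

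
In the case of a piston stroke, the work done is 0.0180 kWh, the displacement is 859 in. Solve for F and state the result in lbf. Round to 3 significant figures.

Rearranging: F = W/d.
W = 0.0180 kWh = 64800 J; d = 859 in = 21.82 m.
F = 2970 N  (the unit combination reduces to kg·m/s² = N)
2970 N × (1 lbf / 4.448 N) = 667.7 lbf

668 lbf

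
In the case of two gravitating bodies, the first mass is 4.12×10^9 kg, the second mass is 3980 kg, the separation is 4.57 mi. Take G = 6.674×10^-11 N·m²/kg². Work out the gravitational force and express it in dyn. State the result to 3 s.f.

From Newton's law of gravitation: F = Gm₁m₂/r².
m₁ = 4.12×10^9 kg; m₂ = 3980 kg; r = 4.57 mi = 7355 m; G = 6.674×10^-11 N·m²/kg².
F = 2.023×10^-5 N
2.023×10^-5 N × (1 dyn / 1.000×10^-5 N) = 2.023 dyn

2.02 dyn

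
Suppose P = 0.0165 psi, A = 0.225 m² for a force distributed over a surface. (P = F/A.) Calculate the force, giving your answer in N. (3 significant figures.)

Rearranging P = F/A for F: F = P·A.
P = 0.0165 psi = 113.8 Pa; A = 0.225 m².
F = 25.60 N

25.6 N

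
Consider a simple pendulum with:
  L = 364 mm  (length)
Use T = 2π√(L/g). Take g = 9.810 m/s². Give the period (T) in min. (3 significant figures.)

0.0202 min

Directly: T = 2π√(L/g).
L = 364 mm = 0.3640 m; g = 9.810 m/s².
T = 1.210 s
1.210 s × (1 min / 60.00 s) = 0.02017 min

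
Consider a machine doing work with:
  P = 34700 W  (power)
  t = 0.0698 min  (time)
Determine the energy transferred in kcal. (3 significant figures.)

34.7 kcal

Solving P = W/t for W: W = P·t.
P = 34700 W; t = 0.0698 min = 4.188 s.
W = 1.453×10^5 J
1.453×10^5 J × (1 kcal / 4184 J) = 34.73 kcal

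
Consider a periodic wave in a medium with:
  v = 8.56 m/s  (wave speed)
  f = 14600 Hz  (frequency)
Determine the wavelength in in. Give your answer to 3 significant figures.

Rearranging: λ = v/f.
v = 8.56 m/s; f = 14600 Hz.
λ = 5.863×10^-4 m
5.863×10^-4 m × (1 in / 0.02540 m) = 0.02308 in

0.0231 in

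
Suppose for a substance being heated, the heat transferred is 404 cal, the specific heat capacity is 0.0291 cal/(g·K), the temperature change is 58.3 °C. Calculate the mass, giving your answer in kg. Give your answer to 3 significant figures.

Solving Q = m·c·ΔT for m: m = Q/(c·ΔT).
Q = 404 cal = 1690 J; c = 0.0291 cal/(g·K) = 121.8 J/(kg·K); ΔT = 58.3 °C = 58.30 K.
m = 0.2381 kg

0.238 kg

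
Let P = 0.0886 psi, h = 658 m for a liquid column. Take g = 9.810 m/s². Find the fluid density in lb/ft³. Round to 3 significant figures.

0.00591 lb/ft³

Rearranging: ρ = P/(g·h).
P = 0.0886 psi = 610.9 Pa; h = 658 m; g = 9.810 m/s².
ρ = 0.09464 kg/m³
0.09464 kg/m³ × (1 lb/ft³ / 16.02 kg/m³) = 0.005908 lb/ft³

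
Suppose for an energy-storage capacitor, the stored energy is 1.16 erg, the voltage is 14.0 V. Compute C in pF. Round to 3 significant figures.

1180 pF

Solving E = ½C·V² for C: C = 2E/V².
E = 1.16 erg = 1.160×10^-7 J; V = 14.0 V.
C = 1.184×10^-9 F
1.184×10^-9 F × (1 pF / 1.000×10^-12 F) = 1184 pF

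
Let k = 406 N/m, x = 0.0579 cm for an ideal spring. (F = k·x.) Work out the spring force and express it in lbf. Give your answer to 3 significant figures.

0.0528 lbf

Directly: F = kx.
k = 406 N/m; x = 0.0579 cm = 5.790×10^-4 m.
F = 0.2351 N
0.2351 N × (1 lbf / 4.448 N) = 0.05285 lbf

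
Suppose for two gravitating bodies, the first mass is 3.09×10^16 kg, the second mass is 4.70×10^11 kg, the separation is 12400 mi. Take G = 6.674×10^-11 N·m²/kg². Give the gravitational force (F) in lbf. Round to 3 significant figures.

From Newton's law of gravitation: F = Gm₁m₂/r².
m₁ = 3.09×10^16 kg; m₂ = 4.70×10^11 kg; r = 12400 mi = 1.996×10^7 m; G = 6.674×10^-11 N·m²/kg².
F = 2434 N  (the unit combination reduces to kg·m/s² = N)
2434 N × (1 lbf / 4.448 N) = 547.2 lbf

547 lbf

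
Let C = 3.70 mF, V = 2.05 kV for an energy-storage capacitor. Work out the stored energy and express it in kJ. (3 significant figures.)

E is given directly by: E = ½CV².
C = 3.70 mF = 0.003700 F; V = 2.05 kV = 2050 V.
E = 7775 J
7775 J × (1 kJ / 1000 J) = 7.775 kJ

7.77 kJ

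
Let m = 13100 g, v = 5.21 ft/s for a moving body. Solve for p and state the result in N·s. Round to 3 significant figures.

Directly: p = mv.
m = 13100 g = 13.10 kg; v = 5.21 ft/s = 1.588 m/s.
p = 20.80 kg·m/s  (the unit combination reduces to kg·m/s = kg·m/s)
Since 1 N·s = 1 kg·m/s, 20.80 N·s.

20.8 N·s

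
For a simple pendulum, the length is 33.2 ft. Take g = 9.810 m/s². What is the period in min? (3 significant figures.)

T is given directly by: T = 2π√(L/g).
L = 33.2 ft = 10.12 m; g = 9.810 m/s².
T = 6.381 s
6.381 s × (1 min / 60.00 s) = 0.1064 min

0.106 min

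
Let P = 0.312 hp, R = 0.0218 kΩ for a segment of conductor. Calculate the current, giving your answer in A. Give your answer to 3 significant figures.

3.27 A

Rearranging P = I²R for I: I = √(P/R).
P = 0.312 hp = 232.7 W; R = 0.0218 kΩ = 21.80 Ω.
I = 3.267 A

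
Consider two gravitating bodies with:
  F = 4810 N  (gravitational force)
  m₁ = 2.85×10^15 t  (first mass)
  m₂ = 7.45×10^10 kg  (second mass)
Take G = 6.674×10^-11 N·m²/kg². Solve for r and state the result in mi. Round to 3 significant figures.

33700 mi

From Newton's law of gravitation: r = √(G·m₁m₂/F).
F = 4810 N; m₁ = 2.85×10^15 t = 2.850×10^18 kg; m₂ = 7.45×10^10 kg; G = 6.674×10^-11 N·m²/kg².
r = 5.428×10^7 m
5.428×10^7 m × (1 mi / 1609 m) = 33727 mi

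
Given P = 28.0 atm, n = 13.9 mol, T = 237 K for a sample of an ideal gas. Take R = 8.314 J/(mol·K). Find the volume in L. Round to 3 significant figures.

9.65 L

From the ideal-gas law: V = nRT/P.
P = 28.0 atm = 2.837×10^6 Pa; n = 13.9 mol; T = 237 K; R = 8.314 J/(mol·K).
V = 0.009654 m³
0.009654 m³ × (1 L / 0.001000 m³) = 9.654 L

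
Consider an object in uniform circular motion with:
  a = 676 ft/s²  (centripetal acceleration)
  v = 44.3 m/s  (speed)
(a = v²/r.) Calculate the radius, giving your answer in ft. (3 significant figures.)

Rearranging a = v²/r for r: r = v²/a.
a = 676 ft/s² = 206.0 m/s²; v = 44.3 m/s.
r = 9.525 m
9.525 m × (1 ft / 0.3048 m) = 31.25 ft

31.2 ft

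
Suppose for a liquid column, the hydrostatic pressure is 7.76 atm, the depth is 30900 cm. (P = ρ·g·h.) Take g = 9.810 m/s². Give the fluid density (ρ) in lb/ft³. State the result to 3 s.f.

16.2 lb/ft³

Solving P = ρ·g·h for ρ: ρ = P/(g·h).
P = 7.76 atm = 7.863×10^5 Pa; h = 30900 cm = 309.0 m; g = 9.810 m/s².
ρ = 259.4 kg/m³
259.4 kg/m³ × (1 lb/ft³ / 16.02 kg/m³) = 16.19 lb/ft³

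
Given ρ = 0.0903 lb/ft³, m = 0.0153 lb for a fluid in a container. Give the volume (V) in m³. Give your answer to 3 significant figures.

Rearranging ρ = m/V for V: V = m/ρ.
ρ = 0.0903 lb/ft³ = 1.446 kg/m³; m = 0.0153 lb = 0.006940 kg.
V = 0.004798 m³

0.00480 m³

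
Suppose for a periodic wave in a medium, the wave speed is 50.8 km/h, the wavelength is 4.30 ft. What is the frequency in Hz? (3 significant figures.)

Rearranging: f = v/λ.
v = 50.8 km/h = 14.11 m/s; λ = 4.30 ft = 1.311 m.
f = 10.77 Hz

10.8 Hz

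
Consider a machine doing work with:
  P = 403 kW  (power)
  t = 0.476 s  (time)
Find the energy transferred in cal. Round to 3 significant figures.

45800 cal

Rearranging P = W/t for W: W = P·t.
P = 403 kW = 4.030×10^5 W; t = 0.476 s.
W = 1.918×10^5 J
1.918×10^5 J × (1 cal / 4.184 J) = 45848 cal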